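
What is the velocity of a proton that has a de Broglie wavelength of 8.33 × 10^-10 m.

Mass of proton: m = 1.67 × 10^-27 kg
4.76 × 10^2 m/s

From the de Broglie relation λ = h/(mv), we solve for v:

v = h/(mλ)
v = (6.626 × 10^-34 J·s) / (1.67 × 10^-27 kg × 8.33 × 10^-10 m)
v = 4.76 × 10^2 m/s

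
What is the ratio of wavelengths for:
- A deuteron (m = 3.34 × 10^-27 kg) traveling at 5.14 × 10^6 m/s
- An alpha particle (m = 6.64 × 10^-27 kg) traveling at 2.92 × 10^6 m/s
λ₁/λ₂ = 1.13

Using λ = h/(mv):

λ₁ = h/(m₁v₁) = 3.86 × 10^-14 m
λ₂ = h/(m₂v₂) = 3.42 × 10^-14 m

Ratio λ₁/λ₂ = (m₂v₂)/(m₁v₁)
         = (6.64 × 10^-27 kg × 2.92 × 10^6 m/s) / (3.34 × 10^-27 kg × 5.14 × 10^6 m/s)
         = 1.13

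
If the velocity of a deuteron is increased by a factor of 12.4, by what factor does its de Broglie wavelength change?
The wavelength decreases by a factor of 12.4.

From λ = h/(mv), the wavelength is inversely proportional to velocity:

λ ∝ 1/v

If v → 12.4v, then λ → λ/12.4

When velocity is increased by a factor of 12.4, the wavelength decreases by a factor of 12.4.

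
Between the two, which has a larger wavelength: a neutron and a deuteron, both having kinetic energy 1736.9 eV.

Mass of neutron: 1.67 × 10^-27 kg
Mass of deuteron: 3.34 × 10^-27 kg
The neutron has the longer wavelength.

Using λ = h/√(2mKE):

For neutron: λ₁ = h/√(2m₁KE) = 6.87 × 10^-13 m
For deuteron: λ₂ = h/√(2m₂KE) = 4.86 × 10^-13 m

Since λ ∝ 1/√m at constant kinetic energy, the lighter particle has the longer wavelength.

The neutron has the longer de Broglie wavelength.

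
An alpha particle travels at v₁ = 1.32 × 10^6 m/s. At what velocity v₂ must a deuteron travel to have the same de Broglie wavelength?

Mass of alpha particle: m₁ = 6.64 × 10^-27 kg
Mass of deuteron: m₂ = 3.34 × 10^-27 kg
v₂ = 2.62 × 10^6 m/s

For equal de Broglie wavelengths: λ₁ = λ₂

h/(m₁v₁) = h/(m₂v₂)
m₁v₁ = m₂v₂
v₂ = v₁ · (m₁/m₂)

v₂ = 1.32 × 10^6 m/s × (6.64 × 10^-27 kg / 3.34 × 10^-27 kg)
v₂ = 2.62 × 10^6 m/s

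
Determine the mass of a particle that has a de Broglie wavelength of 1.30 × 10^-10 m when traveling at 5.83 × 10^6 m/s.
8.74 × 10^-31 kg

From the de Broglie relation λ = h/(mv), we solve for m:

m = h/(λv)
m = (6.626 × 10^-34 J·s) / (1.30 × 10^-10 m × 5.83 × 10^6 m/s)
m = 8.74 × 10^-31 kg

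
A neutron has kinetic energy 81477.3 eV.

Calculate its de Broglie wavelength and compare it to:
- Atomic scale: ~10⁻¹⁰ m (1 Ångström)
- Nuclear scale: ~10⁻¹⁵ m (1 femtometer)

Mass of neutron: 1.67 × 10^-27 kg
λ = 1.00 × 10^-13 m, which is between nuclear and atomic scales.

Using λ = h/√(2mKE):

KE = 81477.3 eV = 1.305 × 10^-14 J

λ = h/√(2mKE)
λ = (6.626 × 10^-34 J·s) / √(2 × 1.67 × 10^-27 kg × 1.305 × 10^-14 J)
λ = 1.00 × 10^-13 m

Comparison:
- Atomic scale (10⁻¹⁰ m): λ is 0.001× this size
- Nuclear scale (10⁻¹⁵ m): λ is 1e+02× this size

The wavelength is between nuclear and atomic scales.

This wavelength is appropriate for probing atomic structure but too large for nuclear physics experiments.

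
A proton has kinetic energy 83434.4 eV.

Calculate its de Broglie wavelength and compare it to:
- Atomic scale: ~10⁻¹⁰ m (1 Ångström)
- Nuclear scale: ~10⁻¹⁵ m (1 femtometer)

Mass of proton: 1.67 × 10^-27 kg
λ = 9.92 × 10^-14 m, which is between nuclear and atomic scales.

Using λ = h/√(2mKE):

KE = 83434.4 eV = 1.337 × 10^-14 J

λ = h/√(2mKE)
λ = (6.626 × 10^-34 J·s) / √(2 × 1.67 × 10^-27 kg × 1.337 × 10^-14 J)
λ = 9.92 × 10^-14 m

Comparison:
- Atomic scale (10⁻¹⁰ m): λ is 0.00099× this size
- Nuclear scale (10⁻¹⁵ m): λ is 99× this size

The wavelength is between nuclear and atomic scales.

This wavelength is appropriate for probing atomic structure but too large for nuclear physics experiments.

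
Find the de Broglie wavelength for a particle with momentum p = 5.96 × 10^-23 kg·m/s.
1.11 × 10^-11 m

Using the de Broglie relation λ = h/p:

λ = h/p
λ = (6.626 × 10^-34 J·s) / (5.96 × 10^-23 kg·m/s)
λ = 1.11 × 10^-11 m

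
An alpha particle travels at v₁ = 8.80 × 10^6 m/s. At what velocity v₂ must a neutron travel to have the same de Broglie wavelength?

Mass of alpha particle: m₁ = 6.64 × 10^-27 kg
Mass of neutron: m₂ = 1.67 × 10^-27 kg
v₂ = 3.50 × 10^7 m/s

For equal de Broglie wavelengths: λ₁ = λ₂

h/(m₁v₁) = h/(m₂v₂)
m₁v₁ = m₂v₂
v₂ = v₁ · (m₁/m₂)

v₂ = 8.80 × 10^6 m/s × (6.64 × 10^-27 kg / 1.67 × 10^-27 kg)
v₂ = 3.50 × 10^7 m/s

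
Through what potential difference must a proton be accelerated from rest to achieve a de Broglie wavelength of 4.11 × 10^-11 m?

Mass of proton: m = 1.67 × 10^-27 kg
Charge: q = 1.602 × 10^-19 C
4.86 × 10^-1 V

From λ = h/√(2mqV), we solve for V:

λ² = h²/(2mqV)
V = h²/(2mqλ²)
V = (6.626 × 10^-34 J·s)² / (2 × 1.67 × 10^-27 kg × 1.602 × 10^-19 C × (4.11 × 10^-11 m)²)
V = 4.86 × 10^-1 V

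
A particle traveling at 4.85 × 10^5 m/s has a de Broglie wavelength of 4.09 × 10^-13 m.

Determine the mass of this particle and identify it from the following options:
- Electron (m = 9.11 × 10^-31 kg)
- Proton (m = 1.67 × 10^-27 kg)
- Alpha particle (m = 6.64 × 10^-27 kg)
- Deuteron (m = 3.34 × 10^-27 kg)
The particle is a deuteron.

From λ = h/(mv), solve for mass:

m = h/(λv)
m = (6.626 × 10^-34 J·s) / (4.09 × 10^-13 m × 4.85 × 10^5 m/s)
m = 3.34 × 10^-27 kg

Comparing with the listed masses, this is closest to a deuteron.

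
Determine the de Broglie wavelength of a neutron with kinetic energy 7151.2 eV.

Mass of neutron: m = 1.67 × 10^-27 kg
3.39 × 10^-13 m

Using λ = h/√(2mKE):

First convert KE to Joules: KE = 7151.2 eV = 1.146 × 10^-15 J

λ = h/√(2mKE)
λ = (6.626 × 10^-34 J·s) / √(2 × 1.67 × 10^-27 kg × 1.146 × 10^-15 J)
λ = 3.39 × 10^-13 m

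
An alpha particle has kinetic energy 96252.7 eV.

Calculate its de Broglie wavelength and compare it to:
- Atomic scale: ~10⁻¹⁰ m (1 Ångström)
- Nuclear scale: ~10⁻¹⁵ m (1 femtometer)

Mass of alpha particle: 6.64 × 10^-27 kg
λ = 4.63 × 10^-14 m, which is between nuclear and atomic scales.

Using λ = h/√(2mKE):

KE = 96252.7 eV = 1.542 × 10^-14 J

λ = h/√(2mKE)
λ = (6.626 × 10^-34 J·s) / √(2 × 6.64 × 10^-27 kg × 1.542 × 10^-14 J)
λ = 4.63 × 10^-14 m

Comparison:
- Atomic scale (10⁻¹⁰ m): λ is 0.00046× this size
- Nuclear scale (10⁻¹⁵ m): λ is 46× this size

The wavelength is between nuclear and atomic scales.

This wavelength is appropriate for probing atomic structure but too large for nuclear physics experiments.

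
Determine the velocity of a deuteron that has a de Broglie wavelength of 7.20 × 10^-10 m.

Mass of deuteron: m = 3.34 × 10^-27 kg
2.76 × 10^2 m/s

From the de Broglie relation λ = h/(mv), we solve for v:

v = h/(mλ)
v = (6.626 × 10^-34 J·s) / (3.34 × 10^-27 kg × 7.20 × 10^-10 m)
v = 2.76 × 10^2 m/s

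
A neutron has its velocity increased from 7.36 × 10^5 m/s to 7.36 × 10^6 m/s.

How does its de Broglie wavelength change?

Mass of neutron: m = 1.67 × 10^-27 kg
The wavelength decreases by a factor of 10.

Using λ = h/(mv):

Initial wavelength: λ₁ = h/(mv₁) = 5.39 × 10^-13 m
Final wavelength: λ₂ = h/(mv₂) = 5.39 × 10^-14 m

Since λ ∝ 1/v, when velocity increases by a factor of 10, the wavelength decreases by a factor of 10.

λ₂/λ₁ = v₁/v₂ = 1/10

The wavelength decreases by a factor of 10.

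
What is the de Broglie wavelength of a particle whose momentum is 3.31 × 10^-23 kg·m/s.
2.00 × 10^-11 m

Using the de Broglie relation λ = h/p:

λ = h/p
λ = (6.626 × 10^-34 J·s) / (3.31 × 10^-23 kg·m/s)
λ = 2.00 × 10^-11 m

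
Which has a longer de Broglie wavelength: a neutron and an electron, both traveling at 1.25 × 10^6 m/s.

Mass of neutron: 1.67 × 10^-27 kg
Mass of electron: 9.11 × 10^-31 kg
The electron has the longer wavelength.

Using λ = h/(mv), since both particles have the same velocity, the wavelength depends only on mass.

For neutron: λ₁ = h/(m₁v) = 3.17 × 10^-13 m
For electron: λ₂ = h/(m₂v) = 5.82 × 10^-10 m

Since λ ∝ 1/m at constant velocity, the lighter particle has the longer wavelength.

The electron has the longer de Broglie wavelength.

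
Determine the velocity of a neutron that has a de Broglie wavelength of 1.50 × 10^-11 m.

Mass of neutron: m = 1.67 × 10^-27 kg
2.65 × 10^4 m/s

From the de Broglie relation λ = h/(mv), we solve for v:

v = h/(mλ)
v = (6.626 × 10^-34 J·s) / (1.67 × 10^-27 kg × 1.50 × 10^-11 m)
v = 2.65 × 10^4 m/s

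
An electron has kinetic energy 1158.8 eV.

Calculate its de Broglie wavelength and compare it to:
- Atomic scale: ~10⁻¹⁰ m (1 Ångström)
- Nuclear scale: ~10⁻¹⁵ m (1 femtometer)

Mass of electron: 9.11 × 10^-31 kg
λ = 3.60 × 10^-11 m, which is between nuclear and atomic scales.

Using λ = h/√(2mKE):

KE = 1158.8 eV = 1.857 × 10^-16 J

λ = h/√(2mKE)
λ = (6.626 × 10^-34 J·s) / √(2 × 9.11 × 10^-31 kg × 1.857 × 10^-16 J)
λ = 3.60 × 10^-11 m

Comparison:
- Atomic scale (10⁻¹⁰ m): λ is 0.36× this size
- Nuclear scale (10⁻¹⁵ m): λ is 3.6e+04× this size

The wavelength is between nuclear and atomic scales.

This wavelength is appropriate for probing atomic structure but too large for nuclear physics experiments.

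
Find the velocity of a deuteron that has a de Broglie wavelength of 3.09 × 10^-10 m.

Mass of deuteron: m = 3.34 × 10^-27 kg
6.42 × 10^2 m/s

From the de Broglie relation λ = h/(mv), we solve for v:

v = h/(mλ)
v = (6.626 × 10^-34 J·s) / (3.34 × 10^-27 kg × 3.09 × 10^-10 m)
v = 6.42 × 10^2 m/s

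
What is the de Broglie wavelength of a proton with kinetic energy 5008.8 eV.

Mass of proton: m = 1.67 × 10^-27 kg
4.05 × 10^-13 m

Using λ = h/√(2mKE):

First convert KE to Joules: KE = 5008.8 eV = 8.025 × 10^-16 J

λ = h/√(2mKE)
λ = (6.626 × 10^-34 J·s) / √(2 × 1.67 × 10^-27 kg × 8.025 × 10^-16 J)
λ = 4.05 × 10^-13 m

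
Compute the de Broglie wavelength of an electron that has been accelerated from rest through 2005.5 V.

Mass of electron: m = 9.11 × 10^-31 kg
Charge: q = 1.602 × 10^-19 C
2.74 × 10^-11 m

When a particle is accelerated through voltage V, it gains kinetic energy KE = qV.

The de Broglie wavelength is then λ = h/√(2mqV):

λ = h/√(2mqV)
λ = (6.626 × 10^-34 J·s) / √(2 × 9.11 × 10^-31 kg × 1.602 × 10^-19 C × 2005.5 V)
λ = 2.74 × 10^-11 m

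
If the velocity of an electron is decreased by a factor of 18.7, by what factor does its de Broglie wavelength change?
The wavelength increases by a factor of 18.7.

From λ = h/(mv), the wavelength is inversely proportional to velocity:

λ ∝ 1/v

If v → v/18.7, then λ → 18.7λ

When velocity is decreased by a factor of 18.7, the wavelength increases by a factor of 18.7.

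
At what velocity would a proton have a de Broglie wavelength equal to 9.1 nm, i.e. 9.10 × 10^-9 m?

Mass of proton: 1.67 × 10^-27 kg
4.36 × 10^1 m/s

From λ = h/(mv), solve for v:

v = h/(mλ)
v = (6.626 × 10^-34 J·s) / (1.67 × 10^-27 kg × 9.10 × 10^-9 m)
v = 4.36 × 10^1 m/s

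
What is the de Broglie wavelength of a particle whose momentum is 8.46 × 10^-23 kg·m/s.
7.83 × 10^-12 m

Using the de Broglie relation λ = h/p:

λ = h/p
λ = (6.626 × 10^-34 J·s) / (8.46 × 10^-23 kg·m/s)
λ = 7.83 × 10^-12 m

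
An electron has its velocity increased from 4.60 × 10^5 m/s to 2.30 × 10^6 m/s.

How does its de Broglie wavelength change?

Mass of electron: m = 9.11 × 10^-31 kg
The wavelength decreases by a factor of 5.

Using λ = h/(mv):

Initial wavelength: λ₁ = h/(mv₁) = 1.58 × 10^-9 m
Final wavelength: λ₂ = h/(mv₂) = 3.16 × 10^-10 m

Since λ ∝ 1/v, when velocity increases by a factor of 5, the wavelength decreases by a factor of 5.

λ₂/λ₁ = v₁/v₂ = 1/5

The wavelength decreases by a factor of 5.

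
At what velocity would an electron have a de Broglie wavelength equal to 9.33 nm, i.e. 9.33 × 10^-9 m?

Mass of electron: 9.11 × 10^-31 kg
7.80 × 10^4 m/s

From λ = h/(mv), solve for v:

v = h/(mλ)
v = (6.626 × 10^-34 J·s) / (9.11 × 10^-31 kg × 9.33 × 10^-9 m)
v = 7.80 × 10^4 m/s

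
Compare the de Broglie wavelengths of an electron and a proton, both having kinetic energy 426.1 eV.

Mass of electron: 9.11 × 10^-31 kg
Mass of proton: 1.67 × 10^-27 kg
The electron has the longer wavelength.

Using λ = h/√(2mKE):

For electron: λ₁ = h/√(2m₁KE) = 5.94 × 10^-11 m
For proton: λ₂ = h/√(2m₂KE) = 1.39 × 10^-12 m

Since λ ∝ 1/√m at constant kinetic energy, the lighter particle has the longer wavelength.

The electron has the longer de Broglie wavelength.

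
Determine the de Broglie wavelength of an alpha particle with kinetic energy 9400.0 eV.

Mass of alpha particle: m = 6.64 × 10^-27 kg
1.48 × 10^-13 m

Using λ = h/√(2mKE):

First convert KE to Joules: KE = 9400.0 eV = 1.506 × 10^-15 J

λ = h/√(2mKE)
λ = (6.626 × 10^-34 J·s) / √(2 × 6.64 × 10^-27 kg × 1.506 × 10^-15 J)
λ = 1.48 × 10^-13 m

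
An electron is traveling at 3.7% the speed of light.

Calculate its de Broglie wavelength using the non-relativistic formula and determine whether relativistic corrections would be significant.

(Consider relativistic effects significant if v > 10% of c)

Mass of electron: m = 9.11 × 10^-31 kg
No, relativistic corrections are not needed.

Using the non-relativistic de Broglie formula λ = h/(mv):

v = 3.7% × c = 1.109 × 10^7 m/s

λ = h/(mv)
λ = (6.626 × 10^-34 J·s) / (9.11 × 10^-31 kg × 1.109 × 10^7 m/s)
λ = 6.56 × 10^-11 m

Since v = 3.7% of c < 10% of c, relativistic corrections are NOT significant and this non-relativistic result is a good approximation.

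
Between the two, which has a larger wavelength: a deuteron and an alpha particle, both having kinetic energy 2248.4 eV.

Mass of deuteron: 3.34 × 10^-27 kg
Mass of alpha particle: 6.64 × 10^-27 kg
The deuteron has the longer wavelength.

Using λ = h/√(2mKE):

For deuteron: λ₁ = h/√(2m₁KE) = 4.27 × 10^-13 m
For alpha particle: λ₂ = h/√(2m₂KE) = 3.03 × 10^-13 m

Since λ ∝ 1/√m at constant kinetic energy, the lighter particle has the longer wavelength.

The deuteron has the longer de Broglie wavelength.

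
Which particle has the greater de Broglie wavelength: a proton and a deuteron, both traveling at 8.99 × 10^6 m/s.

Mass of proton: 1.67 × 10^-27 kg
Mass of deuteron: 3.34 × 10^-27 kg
The proton has the longer wavelength.

Using λ = h/(mv), since both particles have the same velocity, the wavelength depends only on mass.

For proton: λ₁ = h/(m₁v) = 4.41 × 10^-14 m
For deuteron: λ₂ = h/(m₂v) = 2.21 × 10^-14 m

Since λ ∝ 1/m at constant velocity, the lighter particle has the longer wavelength.

The proton has the longer de Broglie wavelength.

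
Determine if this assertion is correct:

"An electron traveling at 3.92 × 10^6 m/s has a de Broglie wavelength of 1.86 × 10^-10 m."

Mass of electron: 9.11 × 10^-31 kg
True

The claim is correct.

Using λ = h/(mv):
λ = (6.626 × 10^-34 J·s) / (9.11 × 10^-31 kg × 3.92 × 10^6 m/s)
λ = 1.86 × 10^-10 m

This matches the claimed value.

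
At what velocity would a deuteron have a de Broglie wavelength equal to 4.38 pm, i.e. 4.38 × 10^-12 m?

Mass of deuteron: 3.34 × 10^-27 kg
4.53 × 10^4 m/s

From λ = h/(mv), solve for v:

v = h/(mλ)
v = (6.626 × 10^-34 J·s) / (3.34 × 10^-27 kg × 4.38 × 10^-12 m)
v = 4.53 × 10^4 m/s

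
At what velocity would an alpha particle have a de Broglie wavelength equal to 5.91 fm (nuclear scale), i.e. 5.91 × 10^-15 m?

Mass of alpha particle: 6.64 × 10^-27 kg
1.69 × 10^7 m/s

From λ = h/(mv), solve for v:

v = h/(mλ)
v = (6.626 × 10^-34 J·s) / (6.64 × 10^-27 kg × 5.91 × 10^-15 m)
v = 1.69 × 10^7 m/s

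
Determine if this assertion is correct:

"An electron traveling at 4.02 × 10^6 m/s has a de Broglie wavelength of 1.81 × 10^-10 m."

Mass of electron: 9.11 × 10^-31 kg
True

The claim is correct.

Using λ = h/(mv):
λ = (6.626 × 10^-34 J·s) / (9.11 × 10^-31 kg × 4.02 × 10^6 m/s)
λ = 1.81 × 10^-10 m

This matches the claimed value.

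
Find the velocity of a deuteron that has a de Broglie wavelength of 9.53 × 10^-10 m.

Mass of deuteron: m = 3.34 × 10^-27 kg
2.08 × 10^2 m/s

From the de Broglie relation λ = h/(mv), we solve for v:

v = h/(mλ)
v = (6.626 × 10^-34 J·s) / (3.34 × 10^-27 kg × 9.53 × 10^-10 m)
v = 2.08 × 10^2 m/s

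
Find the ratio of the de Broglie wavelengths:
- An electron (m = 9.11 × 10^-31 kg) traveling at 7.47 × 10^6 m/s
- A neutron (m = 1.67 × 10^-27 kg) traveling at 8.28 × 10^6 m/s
λ₁/λ₂ = 2.03 × 10^3

Using λ = h/(mv):

λ₁ = h/(m₁v₁) = 9.74 × 10^-11 m
λ₂ = h/(m₂v₂) = 4.79 × 10^-14 m

Ratio λ₁/λ₂ = (m₂v₂)/(m₁v₁)
         = (1.67 × 10^-27 kg × 8.28 × 10^6 m/s) / (9.11 × 10^-31 kg × 7.47 × 10^6 m/s)
         = 2.03 × 10^3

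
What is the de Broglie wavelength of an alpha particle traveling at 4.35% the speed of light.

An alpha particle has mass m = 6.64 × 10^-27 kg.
7.65 × 10^-15 m

Using the de Broglie relation λ = h/(mv):

v = 4.35% × c = 1.304 × 10^7 m/s

λ = h/(mv)
λ = (6.626 × 10^-34 J·s) / (6.64 × 10^-27 kg × 1.304 × 10^7 m/s)
λ = 7.65 × 10^-15 m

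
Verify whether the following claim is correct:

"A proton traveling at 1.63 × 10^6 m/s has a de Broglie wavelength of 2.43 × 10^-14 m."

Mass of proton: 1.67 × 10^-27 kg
False

The claim is incorrect.

Using λ = h/(mv):
λ = (6.626 × 10^-34 J·s) / (1.67 × 10^-27 kg × 1.63 × 10^6 m/s)
λ = 2.43 × 10^-13 m

The actual wavelength differs from the claimed 2.43 × 10^-14 m.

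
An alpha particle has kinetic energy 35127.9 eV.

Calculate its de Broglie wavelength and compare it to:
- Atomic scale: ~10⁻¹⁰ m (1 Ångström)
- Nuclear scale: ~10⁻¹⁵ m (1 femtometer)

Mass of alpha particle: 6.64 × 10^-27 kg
λ = 7.66 × 10^-14 m, which is between nuclear and atomic scales.

Using λ = h/√(2mKE):

KE = 35127.9 eV = 5.628 × 10^-15 J

λ = h/√(2mKE)
λ = (6.626 × 10^-34 J·s) / √(2 × 6.64 × 10^-27 kg × 5.628 × 10^-15 J)
λ = 7.66 × 10^-14 m

Comparison:
- Atomic scale (10⁻¹⁰ m): λ is 0.00077× this size
- Nuclear scale (10⁻¹⁵ m): λ is 77× this size

The wavelength is between nuclear and atomic scales.

This wavelength is appropriate for probing atomic structure but too large for nuclear physics experiments.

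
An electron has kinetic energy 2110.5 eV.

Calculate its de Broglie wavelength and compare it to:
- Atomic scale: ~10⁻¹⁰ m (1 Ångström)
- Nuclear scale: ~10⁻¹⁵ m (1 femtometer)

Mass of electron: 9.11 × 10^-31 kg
λ = 2.67 × 10^-11 m, which is between nuclear and atomic scales.

Using λ = h/√(2mKE):

KE = 2110.5 eV = 3.381 × 10^-16 J

λ = h/√(2mKE)
λ = (6.626 × 10^-34 J·s) / √(2 × 9.11 × 10^-31 kg × 3.381 × 10^-16 J)
λ = 2.67 × 10^-11 m

Comparison:
- Atomic scale (10⁻¹⁰ m): λ is 0.27× this size
- Nuclear scale (10⁻¹⁵ m): λ is 2.7e+04× this size

The wavelength is between nuclear and atomic scales.

This wavelength is appropriate for probing atomic structure but too large for nuclear physics experiments.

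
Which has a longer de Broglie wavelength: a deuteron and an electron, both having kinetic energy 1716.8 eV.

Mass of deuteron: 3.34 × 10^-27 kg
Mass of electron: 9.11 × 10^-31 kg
The electron has the longer wavelength.

Using λ = h/√(2mKE):

For deuteron: λ₁ = h/√(2m₁KE) = 4.89 × 10^-13 m
For electron: λ₂ = h/√(2m₂KE) = 2.96 × 10^-11 m

Since λ ∝ 1/√m at constant kinetic energy, the lighter particle has the longer wavelength.

The electron has the longer de Broglie wavelength.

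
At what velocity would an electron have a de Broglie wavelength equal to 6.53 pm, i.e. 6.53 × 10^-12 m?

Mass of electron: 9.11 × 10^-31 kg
1.11 × 10^8 m/s

From λ = h/(mv), solve for v:

v = h/(mλ)
v = (6.626 × 10^-34 J·s) / (9.11 × 10^-31 kg × 6.53 × 10^-12 m)
v = 1.11 × 10^8 m/s

Note: This velocity is 37.2% of the speed of light, so relativistic corrections would be needed for a more accurate calculation.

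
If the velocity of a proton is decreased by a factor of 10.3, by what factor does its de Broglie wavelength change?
The wavelength increases by a factor of 10.3.

From λ = h/(mv), the wavelength is inversely proportional to velocity:

λ ∝ 1/v

If v → v/10.3, then λ → 10.3λ

When velocity is decreased by a factor of 10.3, the wavelength increases by a factor of 10.3.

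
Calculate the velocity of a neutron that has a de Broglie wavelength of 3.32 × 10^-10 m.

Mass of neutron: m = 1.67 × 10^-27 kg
1.20 × 10^3 m/s

From the de Broglie relation λ = h/(mv), we solve for v:

v = h/(mλ)
v = (6.626 × 10^-34 J·s) / (1.67 × 10^-27 kg × 3.32 × 10^-10 m)
v = 1.20 × 10^3 m/s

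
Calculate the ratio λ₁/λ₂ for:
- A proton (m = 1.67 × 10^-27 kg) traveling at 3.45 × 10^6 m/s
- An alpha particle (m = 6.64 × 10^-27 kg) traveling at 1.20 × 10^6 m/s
λ₁/λ₂ = 1.38

Using λ = h/(mv):

λ₁ = h/(m₁v₁) = 1.15 × 10^-13 m
λ₂ = h/(m₂v₂) = 8.32 × 10^-14 m

Ratio λ₁/λ₂ = (m₂v₂)/(m₁v₁)
         = (6.64 × 10^-27 kg × 1.20 × 10^6 m/s) / (1.67 × 10^-27 kg × 3.45 × 10^6 m/s)
         = 1.38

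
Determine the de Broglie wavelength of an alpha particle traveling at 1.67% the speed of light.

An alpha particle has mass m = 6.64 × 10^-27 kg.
1.99 × 10^-14 m

Using the de Broglie relation λ = h/(mv):

v = 1.67% × c = 5.007 × 10^6 m/s

λ = h/(mv)
λ = (6.626 × 10^-34 J·s) / (6.64 × 10^-27 kg × 5.007 × 10^6 m/s)
λ = 1.99 × 10^-14 m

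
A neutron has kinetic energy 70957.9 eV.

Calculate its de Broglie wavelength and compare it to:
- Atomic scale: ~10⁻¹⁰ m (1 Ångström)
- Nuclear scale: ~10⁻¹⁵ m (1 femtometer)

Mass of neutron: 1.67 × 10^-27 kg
λ = 1.08 × 10^-13 m, which is between nuclear and atomic scales.

Using λ = h/√(2mKE):

KE = 70957.9 eV = 1.137 × 10^-14 J

λ = h/√(2mKE)
λ = (6.626 × 10^-34 J·s) / √(2 × 1.67 × 10^-27 kg × 1.137 × 10^-14 J)
λ = 1.08 × 10^-13 m

Comparison:
- Atomic scale (10⁻¹⁰ m): λ is 0.0011× this size
- Nuclear scale (10⁻¹⁵ m): λ is 1.1e+02× this size

The wavelength is between nuclear and atomic scales.

This wavelength is appropriate for probing atomic structure but too large for nuclear physics experiments.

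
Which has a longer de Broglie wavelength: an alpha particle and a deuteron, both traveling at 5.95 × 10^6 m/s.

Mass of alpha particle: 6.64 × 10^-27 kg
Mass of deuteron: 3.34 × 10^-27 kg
The deuteron has the longer wavelength.

Using λ = h/(mv), since both particles have the same velocity, the wavelength depends only on mass.

For alpha particle: λ₁ = h/(m₁v) = 1.68 × 10^-14 m
For deuteron: λ₂ = h/(m₂v) = 3.33 × 10^-14 m

Since λ ∝ 1/m at constant velocity, the lighter particle has the longer wavelength.

The deuteron has the longer de Broglie wavelength.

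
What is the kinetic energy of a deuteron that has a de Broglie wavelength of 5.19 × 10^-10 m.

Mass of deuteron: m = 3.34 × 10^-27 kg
2.44 × 10^-22 J (or 1.52 × 10^-3 eV)

From λ = h/√(2mKE), we solve for KE:

λ² = h²/(2mKE)
KE = h²/(2mλ²)
KE = (6.626 × 10^-34 J·s)² / (2 × 3.34 × 10^-27 kg × (5.19 × 10^-10 m)²)
KE = 2.44 × 10^-22 J
KE = 1.52 × 10^-3 eV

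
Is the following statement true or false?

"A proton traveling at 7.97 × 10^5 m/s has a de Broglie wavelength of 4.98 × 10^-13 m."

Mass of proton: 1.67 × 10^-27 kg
True

The claim is correct.

Using λ = h/(mv):
λ = (6.626 × 10^-34 J·s) / (1.67 × 10^-27 kg × 7.97 × 10^5 m/s)
λ = 4.98 × 10^-13 m

This matches the claimed value.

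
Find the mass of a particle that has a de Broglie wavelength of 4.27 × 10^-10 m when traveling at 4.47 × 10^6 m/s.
3.47 × 10^-31 kg

From the de Broglie relation λ = h/(mv), we solve for m:

m = h/(λv)
m = (6.626 × 10^-34 J·s) / (4.27 × 10^-10 m × 4.47 × 10^6 m/s)
m = 3.47 × 10^-31 kg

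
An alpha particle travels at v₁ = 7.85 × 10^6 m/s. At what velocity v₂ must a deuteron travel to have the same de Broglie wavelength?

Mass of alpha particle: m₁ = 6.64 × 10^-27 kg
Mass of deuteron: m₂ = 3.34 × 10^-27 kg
v₂ = 1.56 × 10^7 m/s

For equal de Broglie wavelengths: λ₁ = λ₂

h/(m₁v₁) = h/(m₂v₂)
m₁v₁ = m₂v₂
v₂ = v₁ · (m₁/m₂)

v₂ = 7.85 × 10^6 m/s × (6.64 × 10^-27 kg / 3.34 × 10^-27 kg)
v₂ = 1.56 × 10^7 m/s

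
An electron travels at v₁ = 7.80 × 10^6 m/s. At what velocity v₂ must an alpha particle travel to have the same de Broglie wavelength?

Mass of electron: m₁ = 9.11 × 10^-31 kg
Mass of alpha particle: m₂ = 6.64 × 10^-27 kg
v₂ = 1.07 × 10^3 m/s

For equal de Broglie wavelengths: λ₁ = λ₂

h/(m₁v₁) = h/(m₂v₂)
m₁v₁ = m₂v₂
v₂ = v₁ · (m₁/m₂)

v₂ = 7.80 × 10^6 m/s × (9.11 × 10^-31 kg / 6.64 × 10^-27 kg)
v₂ = 1.07 × 10^3 m/s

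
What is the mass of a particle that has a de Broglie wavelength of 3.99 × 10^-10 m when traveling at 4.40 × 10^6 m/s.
3.77 × 10^-31 kg

From the de Broglie relation λ = h/(mv), we solve for m:

m = h/(λv)
m = (6.626 × 10^-34 J·s) / (3.99 × 10^-10 m × 4.40 × 10^6 m/s)
m = 3.77 × 10^-31 kg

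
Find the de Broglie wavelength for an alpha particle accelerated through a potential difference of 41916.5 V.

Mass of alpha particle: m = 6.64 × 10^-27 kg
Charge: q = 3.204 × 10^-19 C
4.96 × 10^-14 m

When a particle is accelerated through voltage V, it gains kinetic energy KE = qV.

The de Broglie wavelength is then λ = h/√(2mqV):

λ = h/√(2mqV)
λ = (6.626 × 10^-34 J·s) / √(2 × 6.64 × 10^-27 kg × 3.204 × 10^-19 C × 41916.5 V)
λ = 4.96 × 10^-14 m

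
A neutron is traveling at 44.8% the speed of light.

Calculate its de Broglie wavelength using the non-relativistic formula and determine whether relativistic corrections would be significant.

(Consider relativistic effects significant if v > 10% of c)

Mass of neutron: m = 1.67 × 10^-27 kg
Yes, relativistic corrections are needed.

Using the non-relativistic de Broglie formula λ = h/(mv):

v = 44.8% × c = 1.343 × 10^8 m/s

λ = h/(mv)
λ = (6.626 × 10^-34 J·s) / (1.67 × 10^-27 kg × 1.343 × 10^8 m/s)
λ = 2.95 × 10^-15 m

Since v = 44.8% of c > 10% of c, relativistic corrections ARE significant and the actual wavelength would differ from this non-relativistic estimate.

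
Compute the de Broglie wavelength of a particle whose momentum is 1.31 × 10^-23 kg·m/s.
5.06 × 10^-11 m

Using the de Broglie relation λ = h/p:

λ = h/p
λ = (6.626 × 10^-34 J·s) / (1.31 × 10^-23 kg·m/s)
λ = 5.06 × 10^-11 m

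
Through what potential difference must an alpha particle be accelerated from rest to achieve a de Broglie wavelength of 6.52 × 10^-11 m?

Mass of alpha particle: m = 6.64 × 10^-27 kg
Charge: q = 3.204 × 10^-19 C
2.43 × 10^-2 V

From λ = h/√(2mqV), we solve for V:

λ² = h²/(2mqV)
V = h²/(2mqλ²)
V = (6.626 × 10^-34 J·s)² / (2 × 6.64 × 10^-27 kg × 3.204 × 10^-19 C × (6.52 × 10^-11 m)²)
V = 2.43 × 10^-2 V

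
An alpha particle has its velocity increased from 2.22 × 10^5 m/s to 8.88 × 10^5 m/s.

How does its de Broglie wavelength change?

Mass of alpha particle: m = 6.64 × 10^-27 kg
The wavelength decreases by a factor of 4.

Using λ = h/(mv):

Initial wavelength: λ₁ = h/(mv₁) = 4.50 × 10^-13 m
Final wavelength: λ₂ = h/(mv₂) = 1.12 × 10^-13 m

Since λ ∝ 1/v, when velocity increases by a factor of 4, the wavelength decreases by a factor of 4.

λ₂/λ₁ = v₁/v₂ = 1/4

The wavelength decreases by a factor of 4.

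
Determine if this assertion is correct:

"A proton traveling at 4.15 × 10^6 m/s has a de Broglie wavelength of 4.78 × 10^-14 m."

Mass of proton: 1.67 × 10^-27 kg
False

The claim is incorrect.

Using λ = h/(mv):
λ = (6.626 × 10^-34 J·s) / (1.67 × 10^-27 kg × 4.15 × 10^6 m/s)
λ = 9.56 × 10^-14 m

The actual wavelength differs from the claimed 4.78 × 10^-14 m.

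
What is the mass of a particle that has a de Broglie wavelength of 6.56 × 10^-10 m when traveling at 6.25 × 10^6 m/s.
1.62 × 10^-31 kg

From the de Broglie relation λ = h/(mv), we solve for m:

m = h/(λv)
m = (6.626 × 10^-34 J·s) / (6.56 × 10^-10 m × 6.25 × 10^6 m/s)
m = 1.62 × 10^-31 kg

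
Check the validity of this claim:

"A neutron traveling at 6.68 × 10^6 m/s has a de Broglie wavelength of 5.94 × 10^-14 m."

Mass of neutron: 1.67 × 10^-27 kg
True

The claim is correct.

Using λ = h/(mv):
λ = (6.626 × 10^-34 J·s) / (1.67 × 10^-27 kg × 6.68 × 10^6 m/s)
λ = 5.94 × 10^-14 m

This matches the claimed value.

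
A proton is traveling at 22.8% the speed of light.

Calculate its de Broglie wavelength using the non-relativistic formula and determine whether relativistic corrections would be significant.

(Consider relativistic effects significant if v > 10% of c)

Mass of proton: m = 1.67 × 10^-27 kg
Yes, relativistic corrections are needed.

Using the non-relativistic de Broglie formula λ = h/(mv):

v = 22.8% × c = 6.835 × 10^7 m/s

λ = h/(mv)
λ = (6.626 × 10^-34 J·s) / (1.67 × 10^-27 kg × 6.835 × 10^7 m/s)
λ = 5.80 × 10^-15 m

Since v = 22.8% of c > 10% of c, relativistic corrections ARE significant and the actual wavelength would differ from this non-relativistic estimate.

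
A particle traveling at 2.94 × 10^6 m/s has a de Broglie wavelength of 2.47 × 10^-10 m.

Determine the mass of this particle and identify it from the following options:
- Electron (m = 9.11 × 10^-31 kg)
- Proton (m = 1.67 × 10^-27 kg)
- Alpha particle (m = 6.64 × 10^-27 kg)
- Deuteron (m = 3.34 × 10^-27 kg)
The particle is an electron.

From λ = h/(mv), solve for mass:

m = h/(λv)
m = (6.626 × 10^-34 J·s) / (2.47 × 10^-10 m × 2.94 × 10^6 m/s)
m = 9.12 × 10^-31 kg

Comparing with the listed masses, this is closest to an electron.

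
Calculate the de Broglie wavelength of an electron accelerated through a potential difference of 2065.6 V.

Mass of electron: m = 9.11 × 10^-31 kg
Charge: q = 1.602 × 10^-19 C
2.70 × 10^-11 m

When a particle is accelerated through voltage V, it gains kinetic energy KE = qV.

The de Broglie wavelength is then λ = h/√(2mqV):

λ = h/√(2mqV)
λ = (6.626 × 10^-34 J·s) / √(2 × 9.11 × 10^-31 kg × 1.602 × 10^-19 C × 2065.6 V)
λ = 2.70 × 10^-11 m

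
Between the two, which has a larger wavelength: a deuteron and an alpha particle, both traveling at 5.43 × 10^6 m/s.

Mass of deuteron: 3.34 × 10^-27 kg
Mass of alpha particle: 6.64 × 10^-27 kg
The deuteron has the longer wavelength.

Using λ = h/(mv), since both particles have the same velocity, the wavelength depends only on mass.

For deuteron: λ₁ = h/(m₁v) = 3.65 × 10^-14 m
For alpha particle: λ₂ = h/(m₂v) = 1.84 × 10^-14 m

Since λ ∝ 1/m at constant velocity, the lighter particle has the longer wavelength.

The deuteron has the longer de Broglie wavelength.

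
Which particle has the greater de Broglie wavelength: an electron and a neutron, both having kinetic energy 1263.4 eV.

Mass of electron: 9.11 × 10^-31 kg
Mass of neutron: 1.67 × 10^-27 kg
The electron has the longer wavelength.

Using λ = h/√(2mKE):

For electron: λ₁ = h/√(2m₁KE) = 3.45 × 10^-11 m
For neutron: λ₂ = h/√(2m₂KE) = 8.06 × 10^-13 m

Since λ ∝ 1/√m at constant kinetic energy, the lighter particle has the longer wavelength.

The electron has the longer de Broglie wavelength.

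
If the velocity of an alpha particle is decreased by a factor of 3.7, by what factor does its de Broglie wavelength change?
The wavelength increases by a factor of 3.7.

From λ = h/(mv), the wavelength is inversely proportional to velocity:

λ ∝ 1/v

If v → v/3.7, then λ → 3.7λ

When velocity is decreased by a factor of 3.7, the wavelength increases by a factor of 3.7.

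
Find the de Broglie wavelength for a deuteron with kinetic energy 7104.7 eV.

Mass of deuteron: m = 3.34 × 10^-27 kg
2.40 × 10^-13 m

Using λ = h/√(2mKE):

First convert KE to Joules: KE = 7104.7 eV = 1.138 × 10^-15 J

λ = h/√(2mKE)
λ = (6.626 × 10^-34 J·s) / √(2 × 3.34 × 10^-27 kg × 1.138 × 10^-15 J)
λ = 2.40 × 10^-13 m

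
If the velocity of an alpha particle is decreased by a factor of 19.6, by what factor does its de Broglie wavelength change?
The wavelength increases by a factor of 19.6.

From λ = h/(mv), the wavelength is inversely proportional to velocity:

λ ∝ 1/v

If v → v/19.6, then λ → 19.6λ

When velocity is decreased by a factor of 19.6, the wavelength increases by a factor of 19.6.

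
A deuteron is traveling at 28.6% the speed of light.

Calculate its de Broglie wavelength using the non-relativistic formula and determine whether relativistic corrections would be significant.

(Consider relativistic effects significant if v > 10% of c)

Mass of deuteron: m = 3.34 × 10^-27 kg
Yes, relativistic corrections are needed.

Using the non-relativistic de Broglie formula λ = h/(mv):

v = 28.6% × c = 8.574 × 10^7 m/s

λ = h/(mv)
λ = (6.626 × 10^-34 J·s) / (3.34 × 10^-27 kg × 8.574 × 10^7 m/s)
λ = 2.31 × 10^-15 m

Since v = 28.6% of c > 10% of c, relativistic corrections ARE significant and the actual wavelength would differ from this non-relativistic estimate.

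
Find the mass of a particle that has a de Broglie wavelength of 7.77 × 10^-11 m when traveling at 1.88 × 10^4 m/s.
4.54 × 10^-28 kg

From the de Broglie relation λ = h/(mv), we solve for m:

m = h/(λv)
m = (6.626 × 10^-34 J·s) / (7.77 × 10^-11 m × 1.88 × 10^4 m/s)
m = 4.54 × 10^-28 kg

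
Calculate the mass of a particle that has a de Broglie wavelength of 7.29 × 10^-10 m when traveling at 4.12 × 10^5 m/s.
2.21 × 10^-30 kg

From the de Broglie relation λ = h/(mv), we solve for m:

m = h/(λv)
m = (6.626 × 10^-34 J·s) / (7.29 × 10^-10 m × 4.12 × 10^5 m/s)
m = 2.21 × 10^-30 kg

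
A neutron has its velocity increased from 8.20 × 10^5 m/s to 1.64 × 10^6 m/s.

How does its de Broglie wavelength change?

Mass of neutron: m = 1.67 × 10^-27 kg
The wavelength decreases by a factor of 2.

Using λ = h/(mv):

Initial wavelength: λ₁ = h/(mv₁) = 4.84 × 10^-13 m
Final wavelength: λ₂ = h/(mv₂) = 2.42 × 10^-13 m

Since λ ∝ 1/v, when velocity increases by a factor of 2, the wavelength decreases by a factor of 2.

λ₂/λ₁ = v₁/v₂ = 1/2

The wavelength decreases by a factor of 2.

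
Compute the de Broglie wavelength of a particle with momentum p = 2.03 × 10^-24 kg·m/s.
3.26 × 10^-10 m

Using the de Broglie relation λ = h/p:

λ = h/p
λ = (6.626 × 10^-34 J·s) / (2.03 × 10^-24 kg·m/s)
λ = 3.26 × 10^-10 m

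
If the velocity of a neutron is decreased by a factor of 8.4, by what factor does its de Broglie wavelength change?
The wavelength increases by a factor of 8.4.

From λ = h/(mv), the wavelength is inversely proportional to velocity:

λ ∝ 1/v

If v → v/8.4, then λ → 8.4λ

When velocity is decreased by a factor of 8.4, the wavelength increases by a factor of 8.4.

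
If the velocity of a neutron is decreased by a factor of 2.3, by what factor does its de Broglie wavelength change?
The wavelength increases by a factor of 2.3.

From λ = h/(mv), the wavelength is inversely proportional to velocity:

λ ∝ 1/v

If v → v/2.3, then λ → 2.3λ

When velocity is decreased by a factor of 2.3, the wavelength increases by a factor of 2.3.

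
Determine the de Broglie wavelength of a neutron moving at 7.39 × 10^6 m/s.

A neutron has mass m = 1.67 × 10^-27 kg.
5.37 × 10^-14 m

Using the de Broglie relation λ = h/(mv):

λ = h/(mv)
λ = (6.626 × 10^-34 J·s) / (1.67 × 10^-27 kg × 7.39 × 10^6 m/s)
λ = 5.37 × 10^-14 m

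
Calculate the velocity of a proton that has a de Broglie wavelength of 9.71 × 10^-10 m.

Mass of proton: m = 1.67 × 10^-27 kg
4.09 × 10^2 m/s

From the de Broglie relation λ = h/(mv), we solve for v:

v = h/(mλ)
v = (6.626 × 10^-34 J·s) / (1.67 × 10^-27 kg × 9.71 × 10^-10 m)
v = 4.09 × 10^2 m/s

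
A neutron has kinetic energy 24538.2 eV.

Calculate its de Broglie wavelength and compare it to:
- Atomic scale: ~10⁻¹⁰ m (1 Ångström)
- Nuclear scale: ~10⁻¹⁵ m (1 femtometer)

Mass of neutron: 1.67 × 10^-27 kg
λ = 1.83 × 10^-13 m, which is between nuclear and atomic scales.

Using λ = h/√(2mKE):

KE = 24538.2 eV = 3.931 × 10^-15 J

λ = h/√(2mKE)
λ = (6.626 × 10^-34 J·s) / √(2 × 1.67 × 10^-27 kg × 3.931 × 10^-15 J)
λ = 1.83 × 10^-13 m

Comparison:
- Atomic scale (10⁻¹⁰ m): λ is 0.0018× this size
- Nuclear scale (10⁻¹⁵ m): λ is 1.8e+02× this size

The wavelength is between nuclear and atomic scales.

This wavelength is appropriate for probing atomic structure but too large for nuclear physics experiments.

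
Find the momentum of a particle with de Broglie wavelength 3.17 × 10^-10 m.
2.09 × 10^-24 kg·m/s

From the de Broglie relation λ = h/p, we solve for p:

p = h/λ
p = (6.626 × 10^-34 J·s) / (3.17 × 10^-10 m)
p = 2.09 × 10^-24 kg·m/s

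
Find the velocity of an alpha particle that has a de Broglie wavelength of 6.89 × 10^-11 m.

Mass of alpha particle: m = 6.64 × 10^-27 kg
1.45 × 10^3 m/s

From the de Broglie relation λ = h/(mv), we solve for v:

v = h/(mλ)
v = (6.626 × 10^-34 J·s) / (6.64 × 10^-27 kg × 6.89 × 10^-11 m)
v = 1.45 × 10^3 m/s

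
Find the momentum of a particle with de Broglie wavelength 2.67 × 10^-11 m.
2.48 × 10^-23 kg·m/s

From the de Broglie relation λ = h/p, we solve for p:

p = h/λ
p = (6.626 × 10^-34 J·s) / (2.67 × 10^-11 m)
p = 2.48 × 10^-23 kg·m/s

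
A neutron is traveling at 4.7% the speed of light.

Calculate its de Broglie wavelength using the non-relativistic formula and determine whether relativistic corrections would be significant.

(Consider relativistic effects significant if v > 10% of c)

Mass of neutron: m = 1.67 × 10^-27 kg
No, relativistic corrections are not needed.

Using the non-relativistic de Broglie formula λ = h/(mv):

v = 4.7% × c = 1.409 × 10^7 m/s

λ = h/(mv)
λ = (6.626 × 10^-34 J·s) / (1.67 × 10^-27 kg × 1.409 × 10^7 m/s)
λ = 2.82 × 10^-14 m

Since v = 4.7% of c < 10% of c, relativistic corrections are NOT significant and this non-relativistic result is a good approximation.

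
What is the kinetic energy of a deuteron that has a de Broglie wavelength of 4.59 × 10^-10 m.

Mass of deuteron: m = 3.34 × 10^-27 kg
3.12 × 10^-22 J (or 1.95 × 10^-3 eV)

From λ = h/√(2mKE), we solve for KE:

λ² = h²/(2mKE)
KE = h²/(2mλ²)
KE = (6.626 × 10^-34 J·s)² / (2 × 3.34 × 10^-27 kg × (4.59 × 10^-10 m)²)
KE = 3.12 × 10^-22 J
KE = 1.95 × 10^-3 eV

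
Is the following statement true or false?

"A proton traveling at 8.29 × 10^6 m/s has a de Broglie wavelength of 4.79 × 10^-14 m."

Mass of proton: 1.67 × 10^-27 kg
True

The claim is correct.

Using λ = h/(mv):
λ = (6.626 × 10^-34 J·s) / (1.67 × 10^-27 kg × 8.29 × 10^6 m/s)
λ = 4.79 × 10^-14 m

This matches the claimed value.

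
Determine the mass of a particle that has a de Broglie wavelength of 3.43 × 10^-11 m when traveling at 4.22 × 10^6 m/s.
4.58 × 10^-30 kg

From the de Broglie relation λ = h/(mv), we solve for m:

m = h/(λv)
m = (6.626 × 10^-34 J·s) / (3.43 × 10^-11 m × 4.22 × 10^6 m/s)
m = 4.58 × 10^-30 kg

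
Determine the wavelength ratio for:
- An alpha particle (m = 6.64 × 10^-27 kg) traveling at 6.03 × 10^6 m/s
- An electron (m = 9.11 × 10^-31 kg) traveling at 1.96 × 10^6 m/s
λ₁/λ₂ = 4.46 × 10^-5

Using λ = h/(mv):

λ₁ = h/(m₁v₁) = 1.65 × 10^-14 m
λ₂ = h/(m₂v₂) = 3.71 × 10^-10 m

Ratio λ₁/λ₂ = (m₂v₂)/(m₁v₁)
         = (9.11 × 10^-31 kg × 1.96 × 10^6 m/s) / (6.64 × 10^-27 kg × 6.03 × 10^6 m/s)
         = 4.46 × 10^-5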